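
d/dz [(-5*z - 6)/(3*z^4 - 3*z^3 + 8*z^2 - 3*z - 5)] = (45*z^4 + 42*z^3 - 14*z^2 + 96*z + 7)/(9*z^8 - 18*z^7 + 57*z^6 - 66*z^5 + 52*z^4 - 18*z^3 - 71*z^2 + 30*z + 25)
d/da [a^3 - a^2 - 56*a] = 3*a^2 - 2*a - 56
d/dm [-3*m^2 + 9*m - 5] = 9 - 6*m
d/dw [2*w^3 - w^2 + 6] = 2*w*(3*w - 1)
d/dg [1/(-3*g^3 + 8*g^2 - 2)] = g*(9*g - 16)/(3*g^3 - 8*g^2 + 2)^2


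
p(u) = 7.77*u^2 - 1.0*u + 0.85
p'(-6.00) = -94.24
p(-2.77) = 63.24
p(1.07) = 8.68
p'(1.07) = 15.63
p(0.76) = 4.58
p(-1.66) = 23.92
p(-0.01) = 0.86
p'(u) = 15.54*u - 1.0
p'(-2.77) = -44.05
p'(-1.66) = -26.80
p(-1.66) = 23.92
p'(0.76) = 10.81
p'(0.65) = 9.10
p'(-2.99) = -47.46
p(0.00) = 0.85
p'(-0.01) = -1.16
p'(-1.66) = -26.80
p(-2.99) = 73.30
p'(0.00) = -1.00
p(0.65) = 3.48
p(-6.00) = 286.57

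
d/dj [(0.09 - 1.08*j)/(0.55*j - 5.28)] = (3.109095*j - 29.847312)/(0.55*j - 5.28)^3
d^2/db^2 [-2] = 0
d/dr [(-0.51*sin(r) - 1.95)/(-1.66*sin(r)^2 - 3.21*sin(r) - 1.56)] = (-6.474*sin(r) + 0.4233*cos(2*r) - 5.8872)*cos(r)/(1.66*sin(r)^2 + 3.21*sin(r) + 1.56)^2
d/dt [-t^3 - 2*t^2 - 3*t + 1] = -3*t^2 - 4*t - 3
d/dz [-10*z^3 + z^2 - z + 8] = -30*z^2 + 2*z - 1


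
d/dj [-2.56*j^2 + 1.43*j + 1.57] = 1.43 - 5.12*j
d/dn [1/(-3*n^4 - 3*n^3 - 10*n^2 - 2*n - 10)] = (12*n^3 + 9*n^2 + 20*n + 2)/(3*n^4 + 3*n^3 + 10*n^2 + 2*n + 10)^2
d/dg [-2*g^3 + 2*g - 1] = 2 - 6*g^2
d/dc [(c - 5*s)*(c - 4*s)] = 2*c - 9*s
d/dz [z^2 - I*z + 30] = 2*z - I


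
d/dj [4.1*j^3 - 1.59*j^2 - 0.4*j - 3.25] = 12.3*j^2 - 3.18*j - 0.4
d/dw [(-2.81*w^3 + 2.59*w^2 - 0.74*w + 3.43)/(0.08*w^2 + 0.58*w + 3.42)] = (-0.2248*w^4 - 3.2596*w^3 - 27.2692*w^2 + 17.1668*w - 4.5202)/(0.0064*w^4 + 0.0928*w^3 + 0.8836*w^2 + 3.9672*w + 11.6964)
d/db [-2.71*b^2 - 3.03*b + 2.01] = -5.42*b - 3.03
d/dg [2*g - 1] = 2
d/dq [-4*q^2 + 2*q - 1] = 2 - 8*q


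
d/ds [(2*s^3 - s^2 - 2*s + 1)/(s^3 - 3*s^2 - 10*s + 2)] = (-5*s^4 - 36*s^3 + 13*s^2 + 2*s + 6)/(s^6 - 6*s^5 - 11*s^4 + 64*s^3 + 88*s^2 - 40*s + 4)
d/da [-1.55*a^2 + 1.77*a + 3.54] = 1.77 - 3.1*a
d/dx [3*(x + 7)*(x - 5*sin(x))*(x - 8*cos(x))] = 3*(x + 7)*(x - 5*sin(x))*(8*sin(x) + 1) - 3*(x + 7)*(x - 8*cos(x))*(5*cos(x) - 1) + 3*(x - 5*sin(x))*(x - 8*cos(x))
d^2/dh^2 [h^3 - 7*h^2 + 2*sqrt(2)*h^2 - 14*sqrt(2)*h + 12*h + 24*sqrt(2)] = 6*h - 14 + 4*sqrt(2)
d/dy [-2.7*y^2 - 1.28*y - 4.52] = -5.4*y - 1.28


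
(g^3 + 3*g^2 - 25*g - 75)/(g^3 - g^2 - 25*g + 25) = (g + 3)/(g - 1)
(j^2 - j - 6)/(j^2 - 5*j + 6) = (j + 2)/(j - 2)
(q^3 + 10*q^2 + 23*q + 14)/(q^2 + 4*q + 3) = (q^2 + 9*q + 14)/(q + 3)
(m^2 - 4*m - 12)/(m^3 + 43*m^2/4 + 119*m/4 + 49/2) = 4*(m - 6)/(4*m^2 + 35*m + 49)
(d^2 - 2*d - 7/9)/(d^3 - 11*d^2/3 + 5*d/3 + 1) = (d - 7/3)/(d^2 - 4*d + 3)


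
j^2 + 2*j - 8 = (j - 2)*(j + 4)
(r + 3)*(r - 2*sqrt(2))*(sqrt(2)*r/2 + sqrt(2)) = sqrt(2)*r^3/2 - 2*r^2 + 5*sqrt(2)*r^2/2 - 10*r + 3*sqrt(2)*r - 12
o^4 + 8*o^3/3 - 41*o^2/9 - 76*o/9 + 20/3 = (o - 5/3)*(o - 2/3)*(o + 2)*(o + 3)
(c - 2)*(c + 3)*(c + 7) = c^3 + 8*c^2 + c - 42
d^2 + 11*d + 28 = (d + 4)*(d + 7)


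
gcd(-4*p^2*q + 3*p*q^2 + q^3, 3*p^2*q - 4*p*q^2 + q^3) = p*q - q^2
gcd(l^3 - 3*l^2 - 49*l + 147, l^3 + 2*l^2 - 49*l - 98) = l^2 - 49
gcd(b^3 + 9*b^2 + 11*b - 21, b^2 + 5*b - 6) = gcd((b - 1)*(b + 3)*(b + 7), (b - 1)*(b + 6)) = b - 1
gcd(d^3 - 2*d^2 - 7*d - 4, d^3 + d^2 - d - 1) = d^2 + 2*d + 1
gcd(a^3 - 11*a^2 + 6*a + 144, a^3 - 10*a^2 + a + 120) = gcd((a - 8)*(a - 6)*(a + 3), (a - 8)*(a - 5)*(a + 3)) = a^2 - 5*a - 24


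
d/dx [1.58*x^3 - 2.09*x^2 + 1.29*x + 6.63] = 4.74*x^2 - 4.18*x + 1.29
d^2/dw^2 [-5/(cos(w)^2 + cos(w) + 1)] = 5*(4*sin(w)^4 + sin(w)^2 - 19*cos(w)/4 + 3*cos(3*w)/4 - 5)/(-sin(w)^2 + cos(w) + 2)^3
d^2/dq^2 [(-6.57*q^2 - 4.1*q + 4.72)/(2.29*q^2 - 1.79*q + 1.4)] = (-96.863794*q^3 + 274.893432*q^2 - 37.218912*q - 46.321536)/(12.008989*q^6 - 28.160817*q^5 + 44.037387*q^4 - 40.167779*q^3 + 26.92242*q^2 - 10.5252*q + 2.744)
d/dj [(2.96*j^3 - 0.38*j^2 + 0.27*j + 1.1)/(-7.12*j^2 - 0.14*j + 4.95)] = (-21.0752*j^4 - 0.8288*j^3 + 45.9316*j^2 + 11.902*j + 1.4905)/(50.6944*j^4 + 1.9936*j^3 - 70.4684*j^2 - 1.386*j + 24.5025)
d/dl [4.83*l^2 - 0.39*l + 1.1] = 9.66*l - 0.39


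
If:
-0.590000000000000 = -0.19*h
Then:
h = 3.11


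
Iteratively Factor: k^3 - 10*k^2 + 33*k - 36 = (k - 3)*(k^2 - 7*k + 12) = (k - 3)^2*(k - 4)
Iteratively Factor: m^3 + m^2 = (m)*(m^2 + m) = m^2*(m + 1)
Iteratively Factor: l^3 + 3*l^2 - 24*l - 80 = (l - 5)*(l^2 + 8*l + 16) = (l - 5)*(l + 4)*(l + 4)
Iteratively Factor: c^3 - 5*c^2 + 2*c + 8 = (c - 4)*(c^2 - c - 2) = (c - 4)*(c + 1)*(c - 2)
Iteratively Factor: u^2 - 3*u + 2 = (u - 1)*(u - 2)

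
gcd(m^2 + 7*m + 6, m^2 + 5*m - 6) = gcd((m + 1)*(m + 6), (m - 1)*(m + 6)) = m + 6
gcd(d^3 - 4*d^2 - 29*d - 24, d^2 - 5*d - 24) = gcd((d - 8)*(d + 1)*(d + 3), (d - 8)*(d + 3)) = d^2 - 5*d - 24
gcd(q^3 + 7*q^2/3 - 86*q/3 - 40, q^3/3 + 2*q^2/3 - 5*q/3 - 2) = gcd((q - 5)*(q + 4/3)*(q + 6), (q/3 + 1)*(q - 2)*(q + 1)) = 1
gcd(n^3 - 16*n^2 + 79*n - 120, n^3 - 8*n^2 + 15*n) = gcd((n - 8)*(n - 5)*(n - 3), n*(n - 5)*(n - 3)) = n^2 - 8*n + 15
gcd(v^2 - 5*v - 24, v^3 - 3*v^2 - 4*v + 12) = 1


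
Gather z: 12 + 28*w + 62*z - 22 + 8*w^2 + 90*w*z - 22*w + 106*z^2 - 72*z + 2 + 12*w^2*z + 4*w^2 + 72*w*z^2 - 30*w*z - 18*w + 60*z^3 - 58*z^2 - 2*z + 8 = 12*w^2 - 12*w + 60*z^3 + z^2*(72*w + 48) + z*(12*w^2 + 60*w - 12)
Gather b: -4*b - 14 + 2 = -4*b - 12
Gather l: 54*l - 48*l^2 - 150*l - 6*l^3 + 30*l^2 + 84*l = -6*l^3 - 18*l^2 - 12*l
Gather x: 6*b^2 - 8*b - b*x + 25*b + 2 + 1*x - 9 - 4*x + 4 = 6*b^2 + 17*b + x*(-b - 3) - 3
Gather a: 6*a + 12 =6*a + 12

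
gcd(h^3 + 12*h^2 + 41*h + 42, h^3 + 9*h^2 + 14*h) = h^2 + 9*h + 14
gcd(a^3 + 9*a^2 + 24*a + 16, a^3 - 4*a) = 1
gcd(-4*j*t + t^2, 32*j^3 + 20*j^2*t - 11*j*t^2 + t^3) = -4*j + t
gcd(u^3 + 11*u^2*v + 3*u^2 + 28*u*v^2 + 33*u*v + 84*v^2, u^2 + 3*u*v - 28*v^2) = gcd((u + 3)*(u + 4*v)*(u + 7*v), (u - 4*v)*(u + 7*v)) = u + 7*v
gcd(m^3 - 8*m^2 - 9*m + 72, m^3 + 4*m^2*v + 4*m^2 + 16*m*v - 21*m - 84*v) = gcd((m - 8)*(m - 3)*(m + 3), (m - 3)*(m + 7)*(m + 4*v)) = m - 3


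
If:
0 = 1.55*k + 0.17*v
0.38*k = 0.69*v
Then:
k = 0.00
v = 0.00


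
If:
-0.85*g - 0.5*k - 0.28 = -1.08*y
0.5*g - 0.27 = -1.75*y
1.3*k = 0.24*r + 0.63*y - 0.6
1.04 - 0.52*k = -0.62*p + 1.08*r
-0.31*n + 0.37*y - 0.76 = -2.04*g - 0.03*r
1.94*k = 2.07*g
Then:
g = -0.07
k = -0.07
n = -2.53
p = 1.15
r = 1.66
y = 0.17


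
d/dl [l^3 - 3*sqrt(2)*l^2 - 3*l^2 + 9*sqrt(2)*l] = 3*l^2 - 6*sqrt(2)*l - 6*l + 9*sqrt(2)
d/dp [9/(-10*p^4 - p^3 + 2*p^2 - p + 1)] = 9*(40*p^3 + 3*p^2 - 4*p + 1)/(10*p^4 + p^3 - 2*p^2 + p - 1)^2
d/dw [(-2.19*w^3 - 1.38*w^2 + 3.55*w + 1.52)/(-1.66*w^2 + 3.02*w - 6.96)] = (3.6354*w^4 - 13.2276*w^3 + 47.4526*w^2 + 24.256*w - 29.2984)/(2.7556*w^4 - 10.0264*w^3 + 32.2276*w^2 - 42.0384*w + 48.4416)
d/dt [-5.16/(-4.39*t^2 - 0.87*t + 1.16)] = (-45.3048*t - 4.4892)/(4.39*t^2 + 0.87*t - 1.16)^2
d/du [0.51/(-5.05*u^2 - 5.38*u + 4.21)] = (5.151*u + 2.7438)/(5.05*u^2 + 5.38*u - 4.21)^2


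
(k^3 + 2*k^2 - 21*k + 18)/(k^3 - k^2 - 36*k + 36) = (k - 3)/(k - 6)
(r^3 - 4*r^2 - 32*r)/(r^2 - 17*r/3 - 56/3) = 3*r*(r + 4)/(3*r + 7)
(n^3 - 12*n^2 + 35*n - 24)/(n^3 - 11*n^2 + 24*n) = (n - 1)/n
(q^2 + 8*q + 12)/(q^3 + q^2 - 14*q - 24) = (q + 6)/(q^2 - q - 12)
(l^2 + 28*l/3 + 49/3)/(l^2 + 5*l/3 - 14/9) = 3*(l + 7)/(3*l - 2)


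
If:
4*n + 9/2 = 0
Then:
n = -9/8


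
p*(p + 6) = p^2 + 6*p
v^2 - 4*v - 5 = (v - 5)*(v + 1)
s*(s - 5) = s^2 - 5*s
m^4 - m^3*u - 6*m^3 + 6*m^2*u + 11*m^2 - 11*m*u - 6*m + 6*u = (m - 3)*(m - 2)*(m - 1)*(m - u)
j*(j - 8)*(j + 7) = j^3 - j^2 - 56*j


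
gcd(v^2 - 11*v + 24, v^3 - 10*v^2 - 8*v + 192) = v - 8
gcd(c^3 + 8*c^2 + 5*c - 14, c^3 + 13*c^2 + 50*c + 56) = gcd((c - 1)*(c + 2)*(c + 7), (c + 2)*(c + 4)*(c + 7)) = c^2 + 9*c + 14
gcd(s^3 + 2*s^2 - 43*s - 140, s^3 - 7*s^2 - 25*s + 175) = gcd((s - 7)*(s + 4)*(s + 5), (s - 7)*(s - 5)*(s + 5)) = s^2 - 2*s - 35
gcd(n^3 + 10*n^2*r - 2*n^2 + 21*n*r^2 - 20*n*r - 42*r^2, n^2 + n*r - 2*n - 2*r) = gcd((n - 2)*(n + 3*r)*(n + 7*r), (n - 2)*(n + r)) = n - 2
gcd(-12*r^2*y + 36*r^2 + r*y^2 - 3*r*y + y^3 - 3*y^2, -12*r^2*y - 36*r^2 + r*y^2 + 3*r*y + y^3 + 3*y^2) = -12*r^2 + r*y + y^2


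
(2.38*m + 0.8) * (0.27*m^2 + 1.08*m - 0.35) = 0.6426*m^3 + 2.7864*m^2 + 0.0310000000000001*m - 0.28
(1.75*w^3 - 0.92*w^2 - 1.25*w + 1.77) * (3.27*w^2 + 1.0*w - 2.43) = 5.7225*w^5 - 1.2584*w^4 - 9.26*w^3 + 6.7735*w^2 + 4.8075*w - 4.3011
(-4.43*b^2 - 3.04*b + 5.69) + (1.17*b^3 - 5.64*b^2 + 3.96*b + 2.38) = 1.17*b^3 - 10.07*b^2 + 0.92*b + 8.07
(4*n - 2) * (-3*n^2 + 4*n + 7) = -12*n^3 + 22*n^2 + 20*n - 14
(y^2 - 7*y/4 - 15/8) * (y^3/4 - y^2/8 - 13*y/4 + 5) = y^5/4 - 9*y^4/16 - 7*y^3/2 + 699*y^2/64 - 85*y/32 - 75/8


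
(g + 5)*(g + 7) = g^2 + 12*g + 35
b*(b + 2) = b^2 + 2*b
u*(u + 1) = u^2 + u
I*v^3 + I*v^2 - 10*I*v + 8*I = (v - 2)*(v + 4)*(I*v - I)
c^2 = c^2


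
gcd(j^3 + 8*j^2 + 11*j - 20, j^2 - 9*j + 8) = j - 1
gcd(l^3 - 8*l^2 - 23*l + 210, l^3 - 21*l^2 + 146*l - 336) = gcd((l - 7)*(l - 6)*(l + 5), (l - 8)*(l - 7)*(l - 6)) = l^2 - 13*l + 42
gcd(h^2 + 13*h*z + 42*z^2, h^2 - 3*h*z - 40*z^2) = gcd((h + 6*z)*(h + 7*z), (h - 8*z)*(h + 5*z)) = 1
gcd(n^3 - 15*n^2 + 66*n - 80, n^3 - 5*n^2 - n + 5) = n - 5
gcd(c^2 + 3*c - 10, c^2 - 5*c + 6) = c - 2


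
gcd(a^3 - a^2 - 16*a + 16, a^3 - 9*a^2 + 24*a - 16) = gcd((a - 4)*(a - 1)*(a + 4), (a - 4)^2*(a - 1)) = a^2 - 5*a + 4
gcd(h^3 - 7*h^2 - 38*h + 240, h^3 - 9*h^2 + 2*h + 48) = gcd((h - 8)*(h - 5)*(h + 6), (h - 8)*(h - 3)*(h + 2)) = h - 8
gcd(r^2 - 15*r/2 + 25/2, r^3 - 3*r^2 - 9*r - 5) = r - 5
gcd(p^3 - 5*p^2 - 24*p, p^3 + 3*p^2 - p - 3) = p + 3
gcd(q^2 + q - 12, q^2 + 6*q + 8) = q + 4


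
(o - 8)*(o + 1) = o^2 - 7*o - 8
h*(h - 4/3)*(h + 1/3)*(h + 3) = h^4 + 2*h^3 - 31*h^2/9 - 4*h/3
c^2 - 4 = (c - 2)*(c + 2)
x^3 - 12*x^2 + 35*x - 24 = (x - 8)*(x - 3)*(x - 1)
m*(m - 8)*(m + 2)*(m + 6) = m^4 - 52*m^2 - 96*m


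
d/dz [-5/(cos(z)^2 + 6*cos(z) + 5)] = -10*(cos(z) + 3)*sin(z)/(cos(z)^2 + 6*cos(z) + 5)^2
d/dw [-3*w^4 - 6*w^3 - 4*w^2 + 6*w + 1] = -12*w^3 - 18*w^2 - 8*w + 6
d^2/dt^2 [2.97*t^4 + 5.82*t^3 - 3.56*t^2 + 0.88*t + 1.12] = 35.64*t^2 + 34.92*t - 7.12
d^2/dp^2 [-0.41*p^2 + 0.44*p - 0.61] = -0.820000000000000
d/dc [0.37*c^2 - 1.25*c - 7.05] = 0.74*c - 1.25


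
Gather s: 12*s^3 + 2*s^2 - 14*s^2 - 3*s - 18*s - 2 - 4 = 12*s^3 - 12*s^2 - 21*s - 6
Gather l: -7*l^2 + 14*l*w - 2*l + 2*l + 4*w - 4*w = -7*l^2 + 14*l*w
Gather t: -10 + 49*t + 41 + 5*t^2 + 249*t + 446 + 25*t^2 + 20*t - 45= 30*t^2 + 318*t + 432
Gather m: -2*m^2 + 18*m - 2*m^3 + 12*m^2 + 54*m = -2*m^3 + 10*m^2 + 72*m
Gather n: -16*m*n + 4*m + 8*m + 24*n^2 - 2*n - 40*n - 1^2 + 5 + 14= 12*m + 24*n^2 + n*(-16*m - 42) + 18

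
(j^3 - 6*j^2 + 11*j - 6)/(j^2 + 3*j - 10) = (j^2 - 4*j + 3)/(j + 5)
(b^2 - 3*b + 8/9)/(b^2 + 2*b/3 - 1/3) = (b - 8/3)/(b + 1)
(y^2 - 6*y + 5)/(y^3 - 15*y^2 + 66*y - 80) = (y - 1)/(y^2 - 10*y + 16)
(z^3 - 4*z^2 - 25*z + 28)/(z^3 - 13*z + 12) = (z - 7)/(z - 3)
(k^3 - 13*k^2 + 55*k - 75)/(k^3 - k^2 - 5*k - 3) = (k^2 - 10*k + 25)/(k^2 + 2*k + 1)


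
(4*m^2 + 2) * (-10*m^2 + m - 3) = -40*m^4 + 4*m^3 - 32*m^2 + 2*m - 6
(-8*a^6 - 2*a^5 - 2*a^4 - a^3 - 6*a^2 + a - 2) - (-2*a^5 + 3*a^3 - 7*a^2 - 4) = -8*a^6 - 2*a^4 - 4*a^3 + a^2 + a + 2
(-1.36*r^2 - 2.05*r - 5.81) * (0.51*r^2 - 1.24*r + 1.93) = -0.6936*r^4 + 0.6409*r^3 - 3.0459*r^2 + 3.2479*r - 11.2133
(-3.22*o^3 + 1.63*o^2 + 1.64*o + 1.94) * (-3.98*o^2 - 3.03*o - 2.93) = 12.8156*o^5 + 3.2692*o^4 - 2.0315*o^3 - 17.4663*o^2 - 10.6834*o - 5.6842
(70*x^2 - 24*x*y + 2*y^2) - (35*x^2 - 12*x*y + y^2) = 35*x^2 - 12*x*y + y^2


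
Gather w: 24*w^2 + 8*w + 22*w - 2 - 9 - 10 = 24*w^2 + 30*w - 21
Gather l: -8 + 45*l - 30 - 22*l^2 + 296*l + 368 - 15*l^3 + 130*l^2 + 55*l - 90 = -15*l^3 + 108*l^2 + 396*l + 240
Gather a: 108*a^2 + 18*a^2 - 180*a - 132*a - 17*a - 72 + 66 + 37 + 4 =126*a^2 - 329*a + 35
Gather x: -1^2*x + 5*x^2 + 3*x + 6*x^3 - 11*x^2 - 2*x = 6*x^3 - 6*x^2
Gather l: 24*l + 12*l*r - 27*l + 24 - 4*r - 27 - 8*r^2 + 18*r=l*(12*r - 3) - 8*r^2 + 14*r - 3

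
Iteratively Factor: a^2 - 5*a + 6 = (a - 2)*(a - 3)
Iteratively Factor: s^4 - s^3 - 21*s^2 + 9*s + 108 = (s - 4)*(s^3 + 3*s^2 - 9*s - 27) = (s - 4)*(s - 3)*(s^2 + 6*s + 9) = (s - 4)*(s - 3)*(s + 3)*(s + 3)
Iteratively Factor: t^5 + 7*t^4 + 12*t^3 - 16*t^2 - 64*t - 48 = (t + 2)*(t^4 + 5*t^3 + 2*t^2 - 20*t - 24) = (t - 2)*(t + 2)*(t^3 + 7*t^2 + 16*t + 12) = (t - 2)*(t + 2)^2*(t^2 + 5*t + 6) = (t - 2)*(t + 2)^2*(t + 3)*(t + 2)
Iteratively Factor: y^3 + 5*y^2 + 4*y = (y + 1)*(y^2 + 4*y) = (y + 1)*(y + 4)*(y)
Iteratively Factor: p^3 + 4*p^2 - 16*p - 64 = (p + 4)*(p^2 - 16) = (p - 4)*(p + 4)*(p + 4)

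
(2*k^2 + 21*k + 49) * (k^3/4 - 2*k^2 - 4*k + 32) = k^5/2 + 5*k^4/4 - 151*k^3/4 - 118*k^2 + 476*k + 1568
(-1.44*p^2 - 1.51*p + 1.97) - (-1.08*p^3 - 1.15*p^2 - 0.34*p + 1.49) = 1.08*p^3 - 0.29*p^2 - 1.17*p + 0.48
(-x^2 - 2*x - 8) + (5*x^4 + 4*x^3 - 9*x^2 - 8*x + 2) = 5*x^4 + 4*x^3 - 10*x^2 - 10*x - 6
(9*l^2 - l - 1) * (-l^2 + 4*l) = -9*l^4 + 37*l^3 - 3*l^2 - 4*l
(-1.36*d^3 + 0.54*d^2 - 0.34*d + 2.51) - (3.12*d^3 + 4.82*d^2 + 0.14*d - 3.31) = -4.48*d^3 - 4.28*d^2 - 0.48*d + 5.82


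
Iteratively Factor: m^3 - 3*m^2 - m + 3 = (m - 3)*(m^2 - 1) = (m - 3)*(m + 1)*(m - 1)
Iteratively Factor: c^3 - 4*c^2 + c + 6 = (c - 3)*(c^2 - c - 2) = (c - 3)*(c + 1)*(c - 2)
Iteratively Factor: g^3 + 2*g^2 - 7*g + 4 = (g - 1)*(g^2 + 3*g - 4) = (g - 1)*(g + 4)*(g - 1)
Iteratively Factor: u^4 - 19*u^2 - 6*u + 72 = (u - 2)*(u^3 + 2*u^2 - 15*u - 36) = (u - 2)*(u + 3)*(u^2 - u - 12) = (u - 4)*(u - 2)*(u + 3)*(u + 3)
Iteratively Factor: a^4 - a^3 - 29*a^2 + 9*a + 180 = (a + 3)*(a^3 - 4*a^2 - 17*a + 60) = (a - 3)*(a + 3)*(a^2 - a - 20) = (a - 5)*(a - 3)*(a + 3)*(a + 4)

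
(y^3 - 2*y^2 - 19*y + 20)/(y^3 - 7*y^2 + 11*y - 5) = (y + 4)/(y - 1)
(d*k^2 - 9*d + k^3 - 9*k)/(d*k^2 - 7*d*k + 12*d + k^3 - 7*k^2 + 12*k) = (k + 3)/(k - 4)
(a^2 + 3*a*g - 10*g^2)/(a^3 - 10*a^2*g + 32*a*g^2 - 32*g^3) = (a + 5*g)/(a^2 - 8*a*g + 16*g^2)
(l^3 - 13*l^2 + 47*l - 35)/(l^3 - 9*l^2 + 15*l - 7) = (l - 5)/(l - 1)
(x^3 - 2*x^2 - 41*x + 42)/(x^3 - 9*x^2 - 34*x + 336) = (x - 1)/(x - 8)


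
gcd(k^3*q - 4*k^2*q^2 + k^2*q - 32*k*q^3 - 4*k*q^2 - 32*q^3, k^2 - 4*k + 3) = 1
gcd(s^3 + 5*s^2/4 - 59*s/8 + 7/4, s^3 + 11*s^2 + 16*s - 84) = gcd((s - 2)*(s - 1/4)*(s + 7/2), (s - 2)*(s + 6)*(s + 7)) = s - 2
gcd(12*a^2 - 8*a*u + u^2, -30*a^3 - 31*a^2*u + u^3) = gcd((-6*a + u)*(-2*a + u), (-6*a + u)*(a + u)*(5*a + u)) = -6*a + u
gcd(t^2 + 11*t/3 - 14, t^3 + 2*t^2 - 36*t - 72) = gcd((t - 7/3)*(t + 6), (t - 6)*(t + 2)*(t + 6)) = t + 6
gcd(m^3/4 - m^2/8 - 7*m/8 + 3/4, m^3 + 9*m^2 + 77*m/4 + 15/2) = 1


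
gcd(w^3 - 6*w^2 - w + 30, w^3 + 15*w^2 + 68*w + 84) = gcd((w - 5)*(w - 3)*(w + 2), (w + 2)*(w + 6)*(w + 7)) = w + 2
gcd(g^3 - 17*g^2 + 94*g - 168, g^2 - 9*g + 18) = g - 6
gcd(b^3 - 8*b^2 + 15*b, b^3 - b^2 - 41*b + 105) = b^2 - 8*b + 15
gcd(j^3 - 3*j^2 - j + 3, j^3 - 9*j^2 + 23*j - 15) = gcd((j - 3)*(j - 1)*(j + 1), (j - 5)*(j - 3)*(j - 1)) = j^2 - 4*j + 3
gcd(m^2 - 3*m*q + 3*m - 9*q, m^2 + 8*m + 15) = m + 3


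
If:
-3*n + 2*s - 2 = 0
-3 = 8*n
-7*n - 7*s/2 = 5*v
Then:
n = -3/8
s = 7/16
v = 7/32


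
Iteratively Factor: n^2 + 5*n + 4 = (n + 4)*(n + 1)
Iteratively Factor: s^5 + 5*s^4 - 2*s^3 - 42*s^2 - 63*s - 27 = (s + 3)*(s^4 + 2*s^3 - 8*s^2 - 18*s - 9) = (s + 3)^2*(s^3 - s^2 - 5*s - 3) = (s - 3)*(s + 3)^2*(s^2 + 2*s + 1) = (s - 3)*(s + 1)*(s + 3)^2*(s + 1)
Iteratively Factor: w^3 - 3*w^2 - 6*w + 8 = (w - 4)*(w^2 + w - 2) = (w - 4)*(w + 2)*(w - 1)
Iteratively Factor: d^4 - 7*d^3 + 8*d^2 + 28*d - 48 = (d - 2)*(d^3 - 5*d^2 - 2*d + 24) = (d - 3)*(d - 2)*(d^2 - 2*d - 8) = (d - 4)*(d - 3)*(d - 2)*(d + 2)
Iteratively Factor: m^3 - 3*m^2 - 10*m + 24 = (m - 4)*(m^2 + m - 6) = (m - 4)*(m + 3)*(m - 2)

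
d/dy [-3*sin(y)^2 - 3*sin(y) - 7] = -3*sin(2*y) - 3*cos(y)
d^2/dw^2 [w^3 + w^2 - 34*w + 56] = 6*w + 2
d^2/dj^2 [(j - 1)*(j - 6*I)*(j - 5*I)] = 6*j - 2 - 22*I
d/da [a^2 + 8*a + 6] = 2*a + 8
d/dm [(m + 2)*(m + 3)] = 2*m + 5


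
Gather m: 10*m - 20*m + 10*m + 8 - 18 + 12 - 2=0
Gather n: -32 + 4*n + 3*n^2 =3*n^2 + 4*n - 32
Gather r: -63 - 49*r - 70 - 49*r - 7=-98*r - 140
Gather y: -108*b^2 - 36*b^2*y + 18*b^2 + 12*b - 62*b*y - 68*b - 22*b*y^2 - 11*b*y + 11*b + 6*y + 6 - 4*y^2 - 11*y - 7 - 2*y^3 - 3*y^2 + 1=-90*b^2 - 45*b - 2*y^3 + y^2*(-22*b - 7) + y*(-36*b^2 - 73*b - 5)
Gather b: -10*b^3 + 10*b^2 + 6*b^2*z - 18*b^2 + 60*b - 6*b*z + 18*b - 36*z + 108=-10*b^3 + b^2*(6*z - 8) + b*(78 - 6*z) - 36*z + 108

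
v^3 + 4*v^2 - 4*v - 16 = (v - 2)*(v + 2)*(v + 4)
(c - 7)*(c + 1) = c^2 - 6*c - 7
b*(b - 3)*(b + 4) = b^3 + b^2 - 12*b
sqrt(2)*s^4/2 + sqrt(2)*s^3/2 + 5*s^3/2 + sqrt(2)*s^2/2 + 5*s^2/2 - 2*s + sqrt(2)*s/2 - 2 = (s + 1)*(s - sqrt(2)/2)*(s + 2*sqrt(2))*(sqrt(2)*s/2 + 1)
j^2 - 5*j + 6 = (j - 3)*(j - 2)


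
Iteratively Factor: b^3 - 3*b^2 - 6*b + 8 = (b + 2)*(b^2 - 5*b + 4) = (b - 1)*(b + 2)*(b - 4)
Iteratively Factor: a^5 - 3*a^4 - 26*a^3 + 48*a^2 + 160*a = (a + 2)*(a^4 - 5*a^3 - 16*a^2 + 80*a) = (a - 5)*(a + 2)*(a^3 - 16*a) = (a - 5)*(a + 2)*(a + 4)*(a^2 - 4*a) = a*(a - 5)*(a + 2)*(a + 4)*(a - 4)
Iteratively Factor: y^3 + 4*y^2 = (y + 4)*(y^2) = y*(y + 4)*(y)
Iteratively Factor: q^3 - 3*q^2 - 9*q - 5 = (q - 5)*(q^2 + 2*q + 1) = (q - 5)*(q + 1)*(q + 1)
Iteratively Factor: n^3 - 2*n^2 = (n - 2)*(n^2) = n*(n - 2)*(n)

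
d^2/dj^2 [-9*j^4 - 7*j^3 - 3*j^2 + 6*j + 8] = -108*j^2 - 42*j - 6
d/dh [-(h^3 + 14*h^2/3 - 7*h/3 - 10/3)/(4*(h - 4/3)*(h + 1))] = (-9*h^4 + 6*h^3 + 29*h^2 + 52*h - 18)/(4*(9*h^4 - 6*h^3 - 23*h^2 + 8*h + 16))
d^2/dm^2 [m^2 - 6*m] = 2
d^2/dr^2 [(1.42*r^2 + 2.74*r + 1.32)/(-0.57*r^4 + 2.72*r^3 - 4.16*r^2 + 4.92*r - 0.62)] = (-2.768148*r^8 + 2.52669600000002*r^7 + 45.114928*r^6 - 147.00336*r^5 + 92.4491039999999*r^4 + 159.99896*r^3 - 270.925152*r^2 + 191.145984*r - 74.903696)/(0.185193*r^12 - 2.651184*r^11 + 16.706016*r^10 - 63.617156*r^9 + 168.29673*r^8 - 326.179392*r^7 + 469.990832*r^6 - 505.479792*r^5 + 384.72414*r^4 - 198.370176*r^3 + 49.821216*r^2 - 5.673744*r + 0.238328)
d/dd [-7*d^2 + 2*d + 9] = 2 - 14*d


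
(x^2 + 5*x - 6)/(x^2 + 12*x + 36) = (x - 1)/(x + 6)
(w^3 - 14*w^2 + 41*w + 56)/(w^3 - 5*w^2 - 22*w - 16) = (w - 7)/(w + 2)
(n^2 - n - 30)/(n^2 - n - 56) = (-n^2 + n + 30)/(-n^2 + n + 56)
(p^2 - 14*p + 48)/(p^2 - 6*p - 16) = (p - 6)/(p + 2)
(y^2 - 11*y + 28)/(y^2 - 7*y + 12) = (y - 7)/(y - 3)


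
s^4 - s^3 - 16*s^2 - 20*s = s*(s - 5)*(s + 2)^2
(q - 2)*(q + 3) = q^2 + q - 6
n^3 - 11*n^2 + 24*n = n*(n - 8)*(n - 3)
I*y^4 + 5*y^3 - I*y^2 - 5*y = y*(y - 1)*(y - 5*I)*(I*y + I)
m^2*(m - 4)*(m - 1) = m^4 - 5*m^3 + 4*m^2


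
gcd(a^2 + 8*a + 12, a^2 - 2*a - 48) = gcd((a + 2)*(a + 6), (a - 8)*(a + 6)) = a + 6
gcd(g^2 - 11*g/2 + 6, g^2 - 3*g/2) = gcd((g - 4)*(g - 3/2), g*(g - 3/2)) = g - 3/2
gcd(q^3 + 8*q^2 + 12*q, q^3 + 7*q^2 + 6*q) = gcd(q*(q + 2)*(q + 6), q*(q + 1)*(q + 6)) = q^2 + 6*q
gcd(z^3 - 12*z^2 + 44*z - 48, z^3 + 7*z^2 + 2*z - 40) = z - 2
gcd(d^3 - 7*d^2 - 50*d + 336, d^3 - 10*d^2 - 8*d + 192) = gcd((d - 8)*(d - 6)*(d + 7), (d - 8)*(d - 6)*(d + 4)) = d^2 - 14*d + 48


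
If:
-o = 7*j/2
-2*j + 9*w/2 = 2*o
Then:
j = -9*w/10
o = 63*w/20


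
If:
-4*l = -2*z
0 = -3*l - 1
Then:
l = -1/3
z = -2/3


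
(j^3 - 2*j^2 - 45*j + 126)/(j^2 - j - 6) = (j^2 + j - 42)/(j + 2)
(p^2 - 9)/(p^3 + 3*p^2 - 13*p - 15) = (p + 3)/(p^2 + 6*p + 5)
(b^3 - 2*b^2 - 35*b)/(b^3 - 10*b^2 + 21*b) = (b + 5)/(b - 3)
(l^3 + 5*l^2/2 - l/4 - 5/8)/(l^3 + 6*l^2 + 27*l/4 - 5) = (l + 1/2)/(l + 4)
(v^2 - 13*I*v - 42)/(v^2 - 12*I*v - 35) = (v - 6*I)/(v - 5*I)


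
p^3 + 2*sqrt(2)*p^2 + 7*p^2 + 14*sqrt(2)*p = p*(p + 7)*(p + 2*sqrt(2))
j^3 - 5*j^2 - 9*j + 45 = (j - 5)*(j - 3)*(j + 3)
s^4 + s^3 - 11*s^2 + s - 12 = (s - 3)*(s + 4)*(s - I)*(s + I)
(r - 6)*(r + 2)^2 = r^3 - 2*r^2 - 20*r - 24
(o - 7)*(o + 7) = o^2 - 49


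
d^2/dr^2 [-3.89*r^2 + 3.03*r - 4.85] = -7.78000000000000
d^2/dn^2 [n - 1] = 0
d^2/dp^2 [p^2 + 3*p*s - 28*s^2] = 2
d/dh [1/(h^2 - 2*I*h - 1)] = 2*(-h + I)/(-h^2 + 2*I*h + 1)^2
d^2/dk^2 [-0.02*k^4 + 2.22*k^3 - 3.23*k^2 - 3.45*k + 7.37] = -0.24*k^2 + 13.32*k - 6.46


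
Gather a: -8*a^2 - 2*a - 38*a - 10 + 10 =-8*a^2 - 40*a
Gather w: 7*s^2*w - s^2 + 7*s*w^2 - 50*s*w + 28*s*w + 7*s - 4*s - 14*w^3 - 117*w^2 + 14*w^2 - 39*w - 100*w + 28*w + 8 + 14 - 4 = -s^2 + 3*s - 14*w^3 + w^2*(7*s - 103) + w*(7*s^2 - 22*s - 111) + 18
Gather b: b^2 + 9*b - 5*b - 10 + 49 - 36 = b^2 + 4*b + 3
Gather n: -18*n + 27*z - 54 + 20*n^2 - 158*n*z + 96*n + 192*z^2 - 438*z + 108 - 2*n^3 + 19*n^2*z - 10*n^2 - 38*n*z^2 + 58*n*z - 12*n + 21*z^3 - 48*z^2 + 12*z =-2*n^3 + n^2*(19*z + 10) + n*(-38*z^2 - 100*z + 66) + 21*z^3 + 144*z^2 - 399*z + 54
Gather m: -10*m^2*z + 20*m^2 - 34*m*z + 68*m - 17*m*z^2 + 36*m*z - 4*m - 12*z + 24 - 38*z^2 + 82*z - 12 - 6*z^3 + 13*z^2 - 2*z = m^2*(20 - 10*z) + m*(-17*z^2 + 2*z + 64) - 6*z^3 - 25*z^2 + 68*z + 12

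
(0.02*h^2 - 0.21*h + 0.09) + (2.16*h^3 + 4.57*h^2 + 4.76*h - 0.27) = 2.16*h^3 + 4.59*h^2 + 4.55*h - 0.18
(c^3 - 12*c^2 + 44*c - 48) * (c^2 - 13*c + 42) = c^5 - 25*c^4 + 242*c^3 - 1124*c^2 + 2472*c - 2016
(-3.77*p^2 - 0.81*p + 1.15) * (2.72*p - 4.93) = -10.2544*p^3 + 16.3829*p^2 + 7.1213*p - 5.6695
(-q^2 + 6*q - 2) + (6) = -q^2 + 6*q + 4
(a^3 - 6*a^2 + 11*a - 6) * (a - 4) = a^4 - 10*a^3 + 35*a^2 - 50*a + 24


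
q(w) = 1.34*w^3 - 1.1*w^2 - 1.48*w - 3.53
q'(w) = 4.02*w^2 - 2.2*w - 1.48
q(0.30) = -4.04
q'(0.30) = -1.78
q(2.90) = 15.61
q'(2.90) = 25.95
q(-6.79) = -463.68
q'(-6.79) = 198.80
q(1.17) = -4.62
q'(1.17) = 1.45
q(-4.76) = -165.93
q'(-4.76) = 100.08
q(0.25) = -3.95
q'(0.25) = -1.78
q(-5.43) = -242.47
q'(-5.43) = 129.00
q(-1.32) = -6.57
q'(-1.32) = 8.43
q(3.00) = 18.31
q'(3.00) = 28.10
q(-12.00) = -2459.69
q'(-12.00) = 603.80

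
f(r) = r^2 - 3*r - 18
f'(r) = 2*r - 3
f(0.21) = -18.59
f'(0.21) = -2.58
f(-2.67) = -2.86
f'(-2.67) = -8.34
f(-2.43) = -4.81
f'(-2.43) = -7.86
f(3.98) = -14.10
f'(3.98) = 4.96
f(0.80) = -19.76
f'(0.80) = -1.40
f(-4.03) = 10.33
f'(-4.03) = -11.06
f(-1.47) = -11.43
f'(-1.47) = -5.94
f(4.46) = -11.49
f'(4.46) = 5.92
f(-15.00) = 252.00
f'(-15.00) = -33.00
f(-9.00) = 90.00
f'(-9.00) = -21.00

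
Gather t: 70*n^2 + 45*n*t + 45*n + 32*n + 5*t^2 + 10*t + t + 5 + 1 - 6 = 70*n^2 + 77*n + 5*t^2 + t*(45*n + 11)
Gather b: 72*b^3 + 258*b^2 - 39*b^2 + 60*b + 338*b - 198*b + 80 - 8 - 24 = 72*b^3 + 219*b^2 + 200*b + 48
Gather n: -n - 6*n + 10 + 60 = 70 - 7*n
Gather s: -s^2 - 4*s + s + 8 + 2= -s^2 - 3*s + 10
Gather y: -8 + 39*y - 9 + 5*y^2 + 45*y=5*y^2 + 84*y - 17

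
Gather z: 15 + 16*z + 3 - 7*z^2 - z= -7*z^2 + 15*z + 18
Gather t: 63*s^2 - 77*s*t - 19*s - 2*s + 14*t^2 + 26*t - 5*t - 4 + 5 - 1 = 63*s^2 - 21*s + 14*t^2 + t*(21 - 77*s)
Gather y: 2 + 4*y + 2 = 4*y + 4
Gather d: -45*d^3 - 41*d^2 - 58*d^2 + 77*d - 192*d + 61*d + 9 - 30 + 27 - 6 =-45*d^3 - 99*d^2 - 54*d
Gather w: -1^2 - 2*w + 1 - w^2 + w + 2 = -w^2 - w + 2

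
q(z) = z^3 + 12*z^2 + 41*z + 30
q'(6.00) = 293.00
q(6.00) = 924.00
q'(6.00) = 293.00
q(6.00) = 924.00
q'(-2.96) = -3.76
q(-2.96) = -12.16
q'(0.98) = 67.40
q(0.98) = 82.65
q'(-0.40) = 31.88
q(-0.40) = 15.46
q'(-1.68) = 9.15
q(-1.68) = -9.75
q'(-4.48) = -6.31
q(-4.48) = -2.75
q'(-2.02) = 4.76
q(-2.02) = -12.10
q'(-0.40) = 31.88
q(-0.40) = 15.46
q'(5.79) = 280.53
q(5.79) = 863.78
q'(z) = 3*z^2 + 24*z + 41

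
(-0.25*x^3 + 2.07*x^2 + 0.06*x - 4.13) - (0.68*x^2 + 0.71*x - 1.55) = -0.25*x^3 + 1.39*x^2 - 0.65*x - 2.58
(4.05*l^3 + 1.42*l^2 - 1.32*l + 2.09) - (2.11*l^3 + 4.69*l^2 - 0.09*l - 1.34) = 1.94*l^3 - 3.27*l^2 - 1.23*l + 3.43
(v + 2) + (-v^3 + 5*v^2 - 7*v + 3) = -v^3 + 5*v^2 - 6*v + 5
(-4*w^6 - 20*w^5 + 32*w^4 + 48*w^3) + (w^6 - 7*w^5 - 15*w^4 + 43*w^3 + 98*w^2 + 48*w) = -3*w^6 - 27*w^5 + 17*w^4 + 91*w^3 + 98*w^2 + 48*w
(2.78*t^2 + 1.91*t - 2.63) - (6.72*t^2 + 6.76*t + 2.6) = -3.94*t^2 - 4.85*t - 5.23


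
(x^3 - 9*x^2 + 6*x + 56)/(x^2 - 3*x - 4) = (x^2 - 5*x - 14)/(x + 1)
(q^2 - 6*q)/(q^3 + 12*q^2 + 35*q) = (q - 6)/(q^2 + 12*q + 35)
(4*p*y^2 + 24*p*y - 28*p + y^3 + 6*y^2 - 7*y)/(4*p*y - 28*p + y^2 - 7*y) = (y^2 + 6*y - 7)/(y - 7)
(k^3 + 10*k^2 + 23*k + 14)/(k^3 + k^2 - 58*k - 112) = (k + 1)/(k - 8)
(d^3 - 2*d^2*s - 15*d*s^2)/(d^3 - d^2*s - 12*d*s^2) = (-d + 5*s)/(-d + 4*s)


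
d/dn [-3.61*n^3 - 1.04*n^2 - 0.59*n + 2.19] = -10.83*n^2 - 2.08*n - 0.59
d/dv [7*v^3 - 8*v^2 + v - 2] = 21*v^2 - 16*v + 1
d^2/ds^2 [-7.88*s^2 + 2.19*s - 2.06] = -15.7600000000000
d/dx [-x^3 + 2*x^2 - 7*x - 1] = -3*x^2 + 4*x - 7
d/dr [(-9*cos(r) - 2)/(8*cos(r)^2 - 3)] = (72*sin(r)^2 - 32*cos(r) - 99)*sin(r)/(8*cos(r)^2 - 3)^2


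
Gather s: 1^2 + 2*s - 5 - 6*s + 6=2 - 4*s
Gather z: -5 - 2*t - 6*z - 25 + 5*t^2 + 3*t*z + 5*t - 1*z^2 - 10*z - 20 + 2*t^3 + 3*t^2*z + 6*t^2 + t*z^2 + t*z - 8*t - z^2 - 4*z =2*t^3 + 11*t^2 - 5*t + z^2*(t - 2) + z*(3*t^2 + 4*t - 20) - 50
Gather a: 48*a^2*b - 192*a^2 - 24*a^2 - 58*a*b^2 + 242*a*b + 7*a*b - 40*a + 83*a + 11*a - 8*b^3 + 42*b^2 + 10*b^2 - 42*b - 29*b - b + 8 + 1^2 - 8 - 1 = a^2*(48*b - 216) + a*(-58*b^2 + 249*b + 54) - 8*b^3 + 52*b^2 - 72*b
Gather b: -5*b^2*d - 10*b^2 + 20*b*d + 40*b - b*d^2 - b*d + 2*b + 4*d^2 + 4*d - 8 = b^2*(-5*d - 10) + b*(-d^2 + 19*d + 42) + 4*d^2 + 4*d - 8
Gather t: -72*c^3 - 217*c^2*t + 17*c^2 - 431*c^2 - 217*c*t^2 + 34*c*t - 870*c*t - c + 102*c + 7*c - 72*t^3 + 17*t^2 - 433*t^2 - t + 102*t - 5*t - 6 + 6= -72*c^3 - 414*c^2 + 108*c - 72*t^3 + t^2*(-217*c - 416) + t*(-217*c^2 - 836*c + 96)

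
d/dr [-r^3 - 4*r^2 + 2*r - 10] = -3*r^2 - 8*r + 2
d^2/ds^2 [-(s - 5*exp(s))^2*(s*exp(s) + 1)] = -s^3*exp(s) + 40*s^2*exp(2*s) - 6*s^2*exp(s) - 225*s*exp(3*s) + 80*s*exp(2*s) + 4*s*exp(s) - 150*exp(3*s) - 80*exp(2*s) + 20*exp(s) - 2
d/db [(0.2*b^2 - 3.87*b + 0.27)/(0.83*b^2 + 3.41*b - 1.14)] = (3.8941*b^2 - 0.904199999999999*b + 3.4911)/(0.6889*b^4 + 5.6606*b^3 + 9.7357*b^2 - 7.7748*b + 1.2996)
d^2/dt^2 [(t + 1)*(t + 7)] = 2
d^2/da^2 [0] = 0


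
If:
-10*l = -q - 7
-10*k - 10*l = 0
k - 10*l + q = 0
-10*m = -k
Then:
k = 7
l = -7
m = 7/10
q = -77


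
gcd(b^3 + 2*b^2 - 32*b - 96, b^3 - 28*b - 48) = b^2 - 2*b - 24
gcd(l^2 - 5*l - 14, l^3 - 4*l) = l + 2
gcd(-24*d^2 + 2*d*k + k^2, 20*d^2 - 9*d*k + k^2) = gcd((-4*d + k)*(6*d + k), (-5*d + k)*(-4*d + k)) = 4*d - k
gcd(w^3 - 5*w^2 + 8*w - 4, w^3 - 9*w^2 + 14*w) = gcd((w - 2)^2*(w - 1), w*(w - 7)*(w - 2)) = w - 2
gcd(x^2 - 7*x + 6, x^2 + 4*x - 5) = x - 1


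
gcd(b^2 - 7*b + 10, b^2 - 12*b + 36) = 1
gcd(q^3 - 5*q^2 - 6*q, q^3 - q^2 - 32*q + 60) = 1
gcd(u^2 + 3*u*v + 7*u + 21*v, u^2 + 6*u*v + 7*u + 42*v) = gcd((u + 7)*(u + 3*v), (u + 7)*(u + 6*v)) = u + 7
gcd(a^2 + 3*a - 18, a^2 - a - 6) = a - 3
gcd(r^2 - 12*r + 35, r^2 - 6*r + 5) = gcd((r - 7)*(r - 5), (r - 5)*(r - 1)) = r - 5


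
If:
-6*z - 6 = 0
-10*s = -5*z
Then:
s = -1/2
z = -1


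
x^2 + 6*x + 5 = (x + 1)*(x + 5)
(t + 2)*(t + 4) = t^2 + 6*t + 8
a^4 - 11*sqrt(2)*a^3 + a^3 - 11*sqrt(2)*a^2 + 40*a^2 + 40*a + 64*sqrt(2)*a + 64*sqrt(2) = (a + 1)*(a - 8*sqrt(2))*(a - 4*sqrt(2))*(a + sqrt(2))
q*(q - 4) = q^2 - 4*q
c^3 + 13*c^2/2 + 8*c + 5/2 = (c + 1/2)*(c + 1)*(c + 5)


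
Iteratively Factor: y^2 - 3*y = (y - 3)*(y)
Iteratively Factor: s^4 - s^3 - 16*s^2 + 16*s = (s + 4)*(s^3 - 5*s^2 + 4*s) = (s - 4)*(s + 4)*(s^2 - s) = s*(s - 4)*(s + 4)*(s - 1)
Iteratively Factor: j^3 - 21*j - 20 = (j + 1)*(j^2 - j - 20) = (j + 1)*(j + 4)*(j - 5)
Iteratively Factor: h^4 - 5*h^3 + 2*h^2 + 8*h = (h + 1)*(h^3 - 6*h^2 + 8*h) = (h - 2)*(h + 1)*(h^2 - 4*h) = (h - 4)*(h - 2)*(h + 1)*(h)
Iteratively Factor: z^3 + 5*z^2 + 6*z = (z + 2)*(z^2 + 3*z) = (z + 2)*(z + 3)*(z)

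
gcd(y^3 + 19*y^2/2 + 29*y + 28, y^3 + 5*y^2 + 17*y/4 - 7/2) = y^2 + 11*y/2 + 7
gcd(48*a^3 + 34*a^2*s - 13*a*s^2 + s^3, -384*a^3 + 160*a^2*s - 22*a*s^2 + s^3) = 48*a^2 - 14*a*s + s^2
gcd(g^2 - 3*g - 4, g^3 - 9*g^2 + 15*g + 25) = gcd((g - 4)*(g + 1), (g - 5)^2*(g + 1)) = g + 1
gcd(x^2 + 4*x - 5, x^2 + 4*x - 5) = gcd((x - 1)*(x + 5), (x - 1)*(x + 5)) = x^2 + 4*x - 5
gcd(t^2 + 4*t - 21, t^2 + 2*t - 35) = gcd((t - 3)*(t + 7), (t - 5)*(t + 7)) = t + 7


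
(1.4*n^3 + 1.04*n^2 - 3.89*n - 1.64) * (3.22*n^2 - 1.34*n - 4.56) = 4.508*n^5 + 1.4728*n^4 - 20.3034*n^3 - 4.8106*n^2 + 19.936*n + 7.4784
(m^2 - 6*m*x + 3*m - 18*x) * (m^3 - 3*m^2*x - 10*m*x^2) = m^5 - 9*m^4*x + 3*m^4 + 8*m^3*x^2 - 27*m^3*x + 60*m^2*x^3 + 24*m^2*x^2 + 180*m*x^3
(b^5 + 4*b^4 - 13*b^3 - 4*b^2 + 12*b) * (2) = 2*b^5 + 8*b^4 - 26*b^3 - 8*b^2 + 24*b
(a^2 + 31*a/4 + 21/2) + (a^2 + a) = 2*a^2 + 35*a/4 + 21/2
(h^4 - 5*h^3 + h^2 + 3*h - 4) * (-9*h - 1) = -9*h^5 + 44*h^4 - 4*h^3 - 28*h^2 + 33*h + 4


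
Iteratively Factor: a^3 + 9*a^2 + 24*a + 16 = (a + 1)*(a^2 + 8*a + 16) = (a + 1)*(a + 4)*(a + 4)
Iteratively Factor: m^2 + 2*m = (m)*(m + 2)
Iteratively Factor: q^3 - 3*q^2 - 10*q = (q - 5)*(q^2 + 2*q) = (q - 5)*(q + 2)*(q)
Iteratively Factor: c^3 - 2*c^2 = (c - 2)*(c^2) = c*(c - 2)*(c)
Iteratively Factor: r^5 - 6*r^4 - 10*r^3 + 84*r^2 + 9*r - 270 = (r - 3)*(r^4 - 3*r^3 - 19*r^2 + 27*r + 90) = (r - 5)*(r - 3)*(r^3 + 2*r^2 - 9*r - 18) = (r - 5)*(r - 3)^2*(r^2 + 5*r + 6) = (r - 5)*(r - 3)^2*(r + 3)*(r + 2)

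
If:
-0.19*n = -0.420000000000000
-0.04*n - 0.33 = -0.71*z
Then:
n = 2.21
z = 0.59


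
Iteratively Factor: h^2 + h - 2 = (h - 1)*(h + 2)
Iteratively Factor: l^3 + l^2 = (l)*(l^2 + l) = l*(l + 1)*(l)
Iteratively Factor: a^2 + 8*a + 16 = (a + 4)*(a + 4)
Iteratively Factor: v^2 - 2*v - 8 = (v + 2)*(v - 4)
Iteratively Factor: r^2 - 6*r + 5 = (r - 5)*(r - 1)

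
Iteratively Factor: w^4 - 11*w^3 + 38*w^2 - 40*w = (w - 2)*(w^3 - 9*w^2 + 20*w) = (w - 5)*(w - 2)*(w^2 - 4*w) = (w - 5)*(w - 4)*(w - 2)*(w)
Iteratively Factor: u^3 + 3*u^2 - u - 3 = (u + 3)*(u^2 - 1) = (u - 1)*(u + 3)*(u + 1)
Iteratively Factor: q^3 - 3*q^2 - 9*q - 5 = (q + 1)*(q^2 - 4*q - 5) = (q + 1)^2*(q - 5)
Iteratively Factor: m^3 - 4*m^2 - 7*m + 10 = (m - 1)*(m^2 - 3*m - 10) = (m - 1)*(m + 2)*(m - 5)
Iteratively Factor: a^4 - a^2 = (a)*(a^3 - a) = a*(a - 1)*(a^2 + a) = a^2*(a - 1)*(a + 1)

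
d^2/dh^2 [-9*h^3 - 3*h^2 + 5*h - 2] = -54*h - 6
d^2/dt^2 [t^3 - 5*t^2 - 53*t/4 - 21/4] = 6*t - 10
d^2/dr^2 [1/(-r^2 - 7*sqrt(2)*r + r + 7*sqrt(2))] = 2*(r^2 - r + 7*sqrt(2)*r - (2*r - 1 + 7*sqrt(2))^2 - 7*sqrt(2))/(r^2 - r + 7*sqrt(2)*r - 7*sqrt(2))^3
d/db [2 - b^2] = -2*b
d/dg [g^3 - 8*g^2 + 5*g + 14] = 3*g^2 - 16*g + 5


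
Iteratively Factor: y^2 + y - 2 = (y + 2)*(y - 1)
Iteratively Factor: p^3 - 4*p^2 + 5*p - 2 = (p - 1)*(p^2 - 3*p + 2) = (p - 1)^2*(p - 2)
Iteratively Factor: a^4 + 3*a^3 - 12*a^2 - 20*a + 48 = (a - 2)*(a^3 + 5*a^2 - 2*a - 24) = (a - 2)^2*(a^2 + 7*a + 12) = (a - 2)^2*(a + 4)*(a + 3)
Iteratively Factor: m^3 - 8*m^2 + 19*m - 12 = (m - 3)*(m^2 - 5*m + 4) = (m - 3)*(m - 1)*(m - 4)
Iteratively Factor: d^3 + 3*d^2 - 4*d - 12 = (d - 2)*(d^2 + 5*d + 6) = (d - 2)*(d + 2)*(d + 3)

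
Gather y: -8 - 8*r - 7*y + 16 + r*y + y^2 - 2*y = -8*r + y^2 + y*(r - 9) + 8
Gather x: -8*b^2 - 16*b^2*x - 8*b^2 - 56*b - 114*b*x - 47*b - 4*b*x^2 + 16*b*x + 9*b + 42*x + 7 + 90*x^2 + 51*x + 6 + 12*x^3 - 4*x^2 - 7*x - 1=-16*b^2 - 94*b + 12*x^3 + x^2*(86 - 4*b) + x*(-16*b^2 - 98*b + 86) + 12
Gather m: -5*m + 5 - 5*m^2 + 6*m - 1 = -5*m^2 + m + 4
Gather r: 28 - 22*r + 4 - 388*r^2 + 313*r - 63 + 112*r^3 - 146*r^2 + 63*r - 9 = 112*r^3 - 534*r^2 + 354*r - 40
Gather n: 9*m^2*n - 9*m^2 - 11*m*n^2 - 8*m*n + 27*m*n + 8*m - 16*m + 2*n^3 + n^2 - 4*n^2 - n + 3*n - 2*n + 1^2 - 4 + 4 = -9*m^2 - 8*m + 2*n^3 + n^2*(-11*m - 3) + n*(9*m^2 + 19*m) + 1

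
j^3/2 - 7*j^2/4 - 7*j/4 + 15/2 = (j/2 + 1)*(j - 3)*(j - 5/2)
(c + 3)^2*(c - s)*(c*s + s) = c^4*s - c^3*s^2 + 7*c^3*s - 7*c^2*s^2 + 15*c^2*s - 15*c*s^2 + 9*c*s - 9*s^2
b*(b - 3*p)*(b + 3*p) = b^3 - 9*b*p^2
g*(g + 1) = g^2 + g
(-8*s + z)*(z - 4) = -8*s*z + 32*s + z^2 - 4*z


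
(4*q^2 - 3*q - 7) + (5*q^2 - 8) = 9*q^2 - 3*q - 15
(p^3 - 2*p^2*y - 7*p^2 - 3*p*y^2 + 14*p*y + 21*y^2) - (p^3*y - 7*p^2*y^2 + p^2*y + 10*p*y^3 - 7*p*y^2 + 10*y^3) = -p^3*y + p^3 + 7*p^2*y^2 - 3*p^2*y - 7*p^2 - 10*p*y^3 + 4*p*y^2 + 14*p*y - 10*y^3 + 21*y^2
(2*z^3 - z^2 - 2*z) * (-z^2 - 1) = -2*z^5 + z^4 + z^2 + 2*z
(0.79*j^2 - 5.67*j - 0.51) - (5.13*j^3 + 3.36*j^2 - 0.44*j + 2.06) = -5.13*j^3 - 2.57*j^2 - 5.23*j - 2.57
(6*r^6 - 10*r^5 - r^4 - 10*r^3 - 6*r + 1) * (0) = 0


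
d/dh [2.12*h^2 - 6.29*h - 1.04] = 4.24*h - 6.29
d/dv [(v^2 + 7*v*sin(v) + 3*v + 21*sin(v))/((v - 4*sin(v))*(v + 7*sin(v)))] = (4*v*cos(v) - 4*sin(v) + 12*cos(v) - 3)/(v - 4*sin(v))^2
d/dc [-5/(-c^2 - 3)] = -10*c/(c^2 + 3)^2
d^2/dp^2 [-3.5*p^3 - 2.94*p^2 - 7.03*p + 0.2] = -21.0*p - 5.88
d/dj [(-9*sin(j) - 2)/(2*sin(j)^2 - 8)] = (9*sin(j)^2 + 4*sin(j) + 36)*cos(j)/(2*(sin(j) - 2)^2*(sin(j) + 2)^2)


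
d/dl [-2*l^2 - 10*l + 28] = -4*l - 10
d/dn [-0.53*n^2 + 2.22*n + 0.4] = 2.22 - 1.06*n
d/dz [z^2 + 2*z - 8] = 2*z + 2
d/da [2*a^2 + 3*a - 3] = 4*a + 3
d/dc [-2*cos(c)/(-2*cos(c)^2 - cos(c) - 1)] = 2*sin(c)*cos(2*c)/(cos(c) + cos(2*c) + 2)^2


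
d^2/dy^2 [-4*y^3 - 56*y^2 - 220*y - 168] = -24*y - 112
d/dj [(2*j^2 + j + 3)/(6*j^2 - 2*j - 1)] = 5*(-2*j^2 - 8*j + 1)/(36*j^4 - 24*j^3 - 8*j^2 + 4*j + 1)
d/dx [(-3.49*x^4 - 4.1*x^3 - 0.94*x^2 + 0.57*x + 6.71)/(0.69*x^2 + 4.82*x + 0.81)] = (-4.8162*x^5 - 53.2944*x^4 - 50.8316*x^3 - 14.8871*x^2 - 10.7826*x - 31.8805)/(0.4761*x^4 + 6.6516*x^3 + 24.3502*x^2 + 7.8084*x + 0.6561)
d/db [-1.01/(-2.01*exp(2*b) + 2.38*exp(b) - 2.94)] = (2.4038 - 4.0602*exp(b))*exp(b)/(2.01*exp(2*b) - 2.38*exp(b) + 2.94)^2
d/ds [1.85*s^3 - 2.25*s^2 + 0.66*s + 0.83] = 5.55*s^2 - 4.5*s + 0.66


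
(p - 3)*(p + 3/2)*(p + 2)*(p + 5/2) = p^4 + 3*p^3 - 25*p^2/4 - 111*p/4 - 45/2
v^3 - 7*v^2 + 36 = (v - 6)*(v - 3)*(v + 2)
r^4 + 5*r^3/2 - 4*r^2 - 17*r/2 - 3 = (r - 2)*(r + 1/2)*(r + 1)*(r + 3)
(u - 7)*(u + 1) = u^2 - 6*u - 7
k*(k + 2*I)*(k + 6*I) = k^3 + 8*I*k^2 - 12*k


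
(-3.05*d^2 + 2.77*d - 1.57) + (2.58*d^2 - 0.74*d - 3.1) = -0.47*d^2 + 2.03*d - 4.67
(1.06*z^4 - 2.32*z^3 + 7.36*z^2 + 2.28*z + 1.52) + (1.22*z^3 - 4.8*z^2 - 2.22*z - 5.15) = 1.06*z^4 - 1.1*z^3 + 2.56*z^2 + 0.0599999999999996*z - 3.63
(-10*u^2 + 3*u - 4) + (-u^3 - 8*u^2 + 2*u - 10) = -u^3 - 18*u^2 + 5*u - 14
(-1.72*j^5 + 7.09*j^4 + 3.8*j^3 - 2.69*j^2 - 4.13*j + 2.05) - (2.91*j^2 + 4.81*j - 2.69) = -1.72*j^5 + 7.09*j^4 + 3.8*j^3 - 5.6*j^2 - 8.94*j + 4.74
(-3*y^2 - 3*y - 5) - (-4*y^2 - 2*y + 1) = y^2 - y - 6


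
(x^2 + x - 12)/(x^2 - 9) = (x + 4)/(x + 3)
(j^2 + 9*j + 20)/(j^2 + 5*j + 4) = (j + 5)/(j + 1)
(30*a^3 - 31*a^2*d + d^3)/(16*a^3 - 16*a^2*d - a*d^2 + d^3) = (30*a^2 - a*d - d^2)/(16*a^2 - d^2)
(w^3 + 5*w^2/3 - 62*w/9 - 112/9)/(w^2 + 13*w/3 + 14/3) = w - 8/3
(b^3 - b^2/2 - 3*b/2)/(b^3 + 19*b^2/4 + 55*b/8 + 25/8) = 4*b*(2*b - 3)/(8*b^2 + 30*b + 25)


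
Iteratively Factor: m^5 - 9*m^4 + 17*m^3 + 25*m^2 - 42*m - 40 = (m - 2)*(m^4 - 7*m^3 + 3*m^2 + 31*m + 20) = (m - 5)*(m - 2)*(m^3 - 2*m^2 - 7*m - 4) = (m - 5)*(m - 4)*(m - 2)*(m^2 + 2*m + 1) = (m - 5)*(m - 4)*(m - 2)*(m + 1)*(m + 1)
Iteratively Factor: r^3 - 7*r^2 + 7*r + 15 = (r - 5)*(r^2 - 2*r - 3) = (r - 5)*(r - 3)*(r + 1)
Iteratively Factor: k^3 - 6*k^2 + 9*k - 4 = (k - 1)*(k^2 - 5*k + 4) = (k - 4)*(k - 1)*(k - 1)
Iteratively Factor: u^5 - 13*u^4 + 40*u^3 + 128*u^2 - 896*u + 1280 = (u - 4)*(u^4 - 9*u^3 + 4*u^2 + 144*u - 320) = (u - 4)^2*(u^3 - 5*u^2 - 16*u + 80) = (u - 5)*(u - 4)^2*(u^2 - 16) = (u - 5)*(u - 4)^3*(u + 4)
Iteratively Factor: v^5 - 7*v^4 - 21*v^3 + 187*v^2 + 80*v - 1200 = (v - 5)*(v^4 - 2*v^3 - 31*v^2 + 32*v + 240) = (v - 5)*(v + 3)*(v^3 - 5*v^2 - 16*v + 80) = (v - 5)^2*(v + 3)*(v^2 - 16) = (v - 5)^2*(v + 3)*(v + 4)*(v - 4)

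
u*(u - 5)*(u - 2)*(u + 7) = u^4 - 39*u^2 + 70*u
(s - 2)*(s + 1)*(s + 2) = s^3 + s^2 - 4*s - 4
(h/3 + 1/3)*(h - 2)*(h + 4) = h^3/3 + h^2 - 2*h - 8/3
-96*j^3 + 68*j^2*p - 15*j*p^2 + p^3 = (-8*j + p)*(-4*j + p)*(-3*j + p)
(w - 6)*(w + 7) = w^2 + w - 42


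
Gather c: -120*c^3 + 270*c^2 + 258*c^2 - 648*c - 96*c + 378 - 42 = -120*c^3 + 528*c^2 - 744*c + 336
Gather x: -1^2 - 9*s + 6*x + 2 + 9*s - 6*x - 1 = 0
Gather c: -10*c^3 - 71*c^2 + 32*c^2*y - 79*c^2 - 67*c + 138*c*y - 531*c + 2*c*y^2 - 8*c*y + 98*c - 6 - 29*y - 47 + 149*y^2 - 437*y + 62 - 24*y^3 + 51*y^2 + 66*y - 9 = -10*c^3 + c^2*(32*y - 150) + c*(2*y^2 + 130*y - 500) - 24*y^3 + 200*y^2 - 400*y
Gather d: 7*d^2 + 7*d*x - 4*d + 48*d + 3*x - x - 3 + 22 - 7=7*d^2 + d*(7*x + 44) + 2*x + 12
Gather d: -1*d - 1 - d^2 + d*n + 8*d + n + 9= -d^2 + d*(n + 7) + n + 8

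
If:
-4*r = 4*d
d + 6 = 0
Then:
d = -6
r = 6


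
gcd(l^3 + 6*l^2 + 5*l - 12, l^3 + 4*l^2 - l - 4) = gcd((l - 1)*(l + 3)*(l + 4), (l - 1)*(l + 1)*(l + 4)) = l^2 + 3*l - 4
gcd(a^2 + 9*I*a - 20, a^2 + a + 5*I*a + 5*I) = a + 5*I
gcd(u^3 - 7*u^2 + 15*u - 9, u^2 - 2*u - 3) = u - 3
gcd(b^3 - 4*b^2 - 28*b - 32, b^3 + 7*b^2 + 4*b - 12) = b + 2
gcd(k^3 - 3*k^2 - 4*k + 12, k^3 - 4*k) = k^2 - 4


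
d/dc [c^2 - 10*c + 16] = 2*c - 10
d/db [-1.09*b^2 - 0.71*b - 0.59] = -2.18*b - 0.71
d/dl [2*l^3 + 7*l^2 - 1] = 2*l*(3*l + 7)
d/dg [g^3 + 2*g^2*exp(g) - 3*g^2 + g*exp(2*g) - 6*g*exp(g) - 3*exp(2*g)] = 2*g^2*exp(g) + 3*g^2 + 2*g*exp(2*g) - 2*g*exp(g) - 6*g - 5*exp(2*g) - 6*exp(g)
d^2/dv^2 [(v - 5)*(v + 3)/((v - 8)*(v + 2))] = 2*(4*v^3 + 3*v^2 + 174*v - 332)/(v^6 - 18*v^5 + 60*v^4 + 360*v^3 - 960*v^2 - 4608*v - 4096)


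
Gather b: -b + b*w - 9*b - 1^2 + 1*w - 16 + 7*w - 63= b*(w - 10) + 8*w - 80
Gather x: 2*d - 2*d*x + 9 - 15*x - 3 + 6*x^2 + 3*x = 2*d + 6*x^2 + x*(-2*d - 12) + 6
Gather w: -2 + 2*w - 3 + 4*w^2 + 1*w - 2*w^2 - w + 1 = 2*w^2 + 2*w - 4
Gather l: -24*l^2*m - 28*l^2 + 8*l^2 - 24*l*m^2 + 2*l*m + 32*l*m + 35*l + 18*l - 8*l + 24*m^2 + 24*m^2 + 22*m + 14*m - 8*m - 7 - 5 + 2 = l^2*(-24*m - 20) + l*(-24*m^2 + 34*m + 45) + 48*m^2 + 28*m - 10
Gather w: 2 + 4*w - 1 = 4*w + 1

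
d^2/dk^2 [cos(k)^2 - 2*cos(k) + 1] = 2*cos(k) - 2*cos(2*k)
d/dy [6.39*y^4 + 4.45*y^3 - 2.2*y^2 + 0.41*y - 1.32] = 25.56*y^3 + 13.35*y^2 - 4.4*y + 0.41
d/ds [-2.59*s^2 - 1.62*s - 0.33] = -5.18*s - 1.62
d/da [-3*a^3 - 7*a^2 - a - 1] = -9*a^2 - 14*a - 1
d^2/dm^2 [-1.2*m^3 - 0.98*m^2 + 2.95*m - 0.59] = -7.2*m - 1.96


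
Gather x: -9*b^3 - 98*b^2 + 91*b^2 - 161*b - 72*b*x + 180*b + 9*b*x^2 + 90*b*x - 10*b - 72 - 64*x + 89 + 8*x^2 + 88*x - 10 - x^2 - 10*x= -9*b^3 - 7*b^2 + 9*b + x^2*(9*b + 7) + x*(18*b + 14) + 7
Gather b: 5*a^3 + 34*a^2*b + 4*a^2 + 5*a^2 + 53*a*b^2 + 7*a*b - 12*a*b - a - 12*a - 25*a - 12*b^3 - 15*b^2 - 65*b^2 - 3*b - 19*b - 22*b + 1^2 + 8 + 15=5*a^3 + 9*a^2 - 38*a - 12*b^3 + b^2*(53*a - 80) + b*(34*a^2 - 5*a - 44) + 24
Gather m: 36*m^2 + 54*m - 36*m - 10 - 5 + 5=36*m^2 + 18*m - 10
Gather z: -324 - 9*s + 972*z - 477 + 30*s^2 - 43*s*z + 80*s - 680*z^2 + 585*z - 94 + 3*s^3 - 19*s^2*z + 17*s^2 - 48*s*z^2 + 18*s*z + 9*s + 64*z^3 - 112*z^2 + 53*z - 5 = 3*s^3 + 47*s^2 + 80*s + 64*z^3 + z^2*(-48*s - 792) + z*(-19*s^2 - 25*s + 1610) - 900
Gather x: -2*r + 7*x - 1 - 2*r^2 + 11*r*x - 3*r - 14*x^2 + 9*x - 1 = -2*r^2 - 5*r - 14*x^2 + x*(11*r + 16) - 2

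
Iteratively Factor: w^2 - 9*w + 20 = (w - 5)*(w - 4)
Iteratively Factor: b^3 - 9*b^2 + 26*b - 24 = (b - 3)*(b^2 - 6*b + 8) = (b - 4)*(b - 3)*(b - 2)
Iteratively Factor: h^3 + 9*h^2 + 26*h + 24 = (h + 3)*(h^2 + 6*h + 8) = (h + 3)*(h + 4)*(h + 2)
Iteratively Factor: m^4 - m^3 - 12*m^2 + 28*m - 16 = (m - 2)*(m^3 + m^2 - 10*m + 8) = (m - 2)^2*(m^2 + 3*m - 4) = (m - 2)^2*(m - 1)*(m + 4)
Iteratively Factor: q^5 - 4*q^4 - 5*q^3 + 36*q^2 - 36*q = (q - 2)*(q^4 - 2*q^3 - 9*q^2 + 18*q) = q*(q - 2)*(q^3 - 2*q^2 - 9*q + 18) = q*(q - 2)*(q + 3)*(q^2 - 5*q + 6) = q*(q - 3)*(q - 2)*(q + 3)*(q - 2)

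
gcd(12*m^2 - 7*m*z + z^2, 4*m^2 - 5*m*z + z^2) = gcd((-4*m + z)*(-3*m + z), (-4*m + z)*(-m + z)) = -4*m + z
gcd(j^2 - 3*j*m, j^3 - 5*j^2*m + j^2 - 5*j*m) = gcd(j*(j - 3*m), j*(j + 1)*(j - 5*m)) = j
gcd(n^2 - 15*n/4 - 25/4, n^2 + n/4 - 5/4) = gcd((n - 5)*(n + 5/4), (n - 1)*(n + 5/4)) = n + 5/4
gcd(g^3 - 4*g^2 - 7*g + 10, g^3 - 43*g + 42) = g - 1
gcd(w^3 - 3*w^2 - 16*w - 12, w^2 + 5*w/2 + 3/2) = w + 1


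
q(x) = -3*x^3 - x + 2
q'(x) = -9*x^2 - 1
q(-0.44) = 2.70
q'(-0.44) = -2.74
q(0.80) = -0.34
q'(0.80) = -6.76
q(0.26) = 1.69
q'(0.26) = -1.61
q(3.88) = -177.11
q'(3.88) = -136.49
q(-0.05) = 2.05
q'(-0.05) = -1.02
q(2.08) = -27.08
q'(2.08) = -39.94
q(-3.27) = 110.17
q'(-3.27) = -97.24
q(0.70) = 0.27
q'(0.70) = -5.41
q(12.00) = -5194.00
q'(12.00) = -1297.00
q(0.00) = 2.00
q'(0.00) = -1.00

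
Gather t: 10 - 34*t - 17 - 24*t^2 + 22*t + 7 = -24*t^2 - 12*t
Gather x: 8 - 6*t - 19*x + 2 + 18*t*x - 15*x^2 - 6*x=-6*t - 15*x^2 + x*(18*t - 25) + 10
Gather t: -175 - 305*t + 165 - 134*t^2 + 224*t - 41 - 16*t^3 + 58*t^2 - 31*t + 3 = -16*t^3 - 76*t^2 - 112*t - 48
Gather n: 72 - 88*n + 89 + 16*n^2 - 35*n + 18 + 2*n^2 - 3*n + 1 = 18*n^2 - 126*n + 180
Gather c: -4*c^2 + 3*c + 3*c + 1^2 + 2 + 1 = -4*c^2 + 6*c + 4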